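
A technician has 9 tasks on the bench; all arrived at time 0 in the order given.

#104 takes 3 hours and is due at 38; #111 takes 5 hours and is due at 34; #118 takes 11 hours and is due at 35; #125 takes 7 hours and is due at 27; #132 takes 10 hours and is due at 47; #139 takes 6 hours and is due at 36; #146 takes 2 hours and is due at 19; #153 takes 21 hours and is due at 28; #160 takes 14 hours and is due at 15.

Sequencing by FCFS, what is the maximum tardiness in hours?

64

FIFO (arrival order): #104 #111 #118 #125 #132 #139 #146 #153 #160.
#104: 0→3, due 38, tardiness 0
#111: 3→8, due 34, tardiness 0
#118: 8→19, due 35, tardiness 0
#125: 19→26, due 27, tardiness 0
#132: 26→36, due 47, tardiness 0
#139: 36→42, due 36, tardiness 6
#146: 42→44, due 19, tardiness 25
#153: 44→65, due 28, tardiness 37
#160: 65→79, due 15, tardiness 64
Maximum = 64.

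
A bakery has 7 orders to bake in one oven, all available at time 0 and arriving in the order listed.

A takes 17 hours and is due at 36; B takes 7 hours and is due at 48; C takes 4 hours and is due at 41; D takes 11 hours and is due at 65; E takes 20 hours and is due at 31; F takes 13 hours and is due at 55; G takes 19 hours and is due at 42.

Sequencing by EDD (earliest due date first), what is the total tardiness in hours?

89

EDD (increasing due date): E A C G B F D.
E: 0→20, due 31, tardiness 0
A: 20→37, due 36, tardiness 1
C: 37→41, due 41, tardiness 0
G: 41→60, due 42, tardiness 18
B: 60→67, due 48, tardiness 19
F: 67→80, due 55, tardiness 25
D: 80→91, due 65, tardiness 26
Sum = 0+1+0+18+19+25+26 = 89.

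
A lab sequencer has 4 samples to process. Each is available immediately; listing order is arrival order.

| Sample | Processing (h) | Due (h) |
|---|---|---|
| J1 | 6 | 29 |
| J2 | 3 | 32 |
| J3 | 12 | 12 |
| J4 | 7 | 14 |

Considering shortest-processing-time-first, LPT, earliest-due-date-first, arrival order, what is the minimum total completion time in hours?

56

SPT (increasing processing time): J2 J1 J4 J3.
J2: 0→3
J1: 3→9
J4: 9→16
J3: 16→28
Sum = 3+9+16+28 = 56.
LPT (decreasing processing time): J3 J4 J1 J2.
J3: 0→12
J4: 12→19
J1: 19→25
J2: 25→28
Sum = 12+19+25+28 = 84.
EDD (increasing due date): J3 J4 J1 J2.
J3: 0→12
J4: 12→19
J1: 19→25
J2: 25→28
Sum = 12+19+25+28 = 84.
FIFO (arrival order): J1 J2 J3 J4.
J1: 0→6
J2: 6→9
J3: 9→21
J4: 21→28
Sum = 6+9+21+28 = 64.
SPT 56, LPT 84, EDD 84, FIFO 64 → minimum 56.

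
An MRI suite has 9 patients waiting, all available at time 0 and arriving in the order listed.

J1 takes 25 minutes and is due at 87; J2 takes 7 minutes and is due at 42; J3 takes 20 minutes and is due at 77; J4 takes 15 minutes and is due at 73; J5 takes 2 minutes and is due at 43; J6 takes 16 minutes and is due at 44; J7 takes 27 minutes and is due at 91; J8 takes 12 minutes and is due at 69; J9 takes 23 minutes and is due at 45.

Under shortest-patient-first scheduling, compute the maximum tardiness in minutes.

56

SPT (increasing processing time): J5 J2 J8 J4 J6 J3 J9 J1 J7.
J5: 0→2, due 43, tardiness 0
J2: 2→9, due 42, tardiness 0
J8: 9→21, due 69, tardiness 0
J4: 21→36, due 73, tardiness 0
J6: 36→52, due 44, tardiness 8
J3: 52→72, due 77, tardiness 0
J9: 72→95, due 45, tardiness 50
J1: 95→120, due 87, tardiness 33
J7: 120→147, due 91, tardiness 56
Maximum = 56.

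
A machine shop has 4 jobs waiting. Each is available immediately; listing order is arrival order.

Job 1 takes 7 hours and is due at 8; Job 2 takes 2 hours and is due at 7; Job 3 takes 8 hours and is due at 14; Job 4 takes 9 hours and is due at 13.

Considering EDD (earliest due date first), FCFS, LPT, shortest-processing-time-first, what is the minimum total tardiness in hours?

EDD (increasing due date): Job 2 Job 1 Job 4 Job 3.
Job 2: 0→2, due 7, tardiness 0
Job 1: 2→9, due 8, tardiness 1
Job 4: 9→18, due 13, tardiness 5
Job 3: 18→26, due 14, tardiness 12
Sum = 0+1+5+12 = 18.
FIFO (arrival order): Job 1 Job 2 Job 3 Job 4.
Job 1: 0→7, due 8, tardiness 0
Job 2: 7→9, due 7, tardiness 2
Job 3: 9→17, due 14, tardiness 3
Job 4: 17→26, due 13, tardiness 13
Sum = 0+2+3+13 = 18.
LPT (decreasing processing time): Job 4 Job 3 Job 1 Job 2.
Job 4: 0→9, due 13, tardiness 0
Job 3: 9→17, due 14, tardiness 3
Job 1: 17→24, due 8, tardiness 16
Job 2: 24→26, due 7, tardiness 19
Sum = 0+3+16+19 = 38.
SPT (increasing processing time): Job 2 Job 1 Job 3 Job 4.
Job 2: 0→2, due 7, tardiness 0
Job 1: 2→9, due 8, tardiness 1
Job 3: 9→17, due 14, tardiness 3
Job 4: 17→26, due 13, tardiness 13
Sum = 0+1+3+13 = 17.
EDD 18, FIFO 18, LPT 38, SPT 17 → minimum 17.

17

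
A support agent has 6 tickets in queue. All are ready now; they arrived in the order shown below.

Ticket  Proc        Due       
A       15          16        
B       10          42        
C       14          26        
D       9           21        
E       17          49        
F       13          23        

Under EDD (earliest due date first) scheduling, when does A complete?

EDD (increasing due date): A D F C B E.
A: 0→15

15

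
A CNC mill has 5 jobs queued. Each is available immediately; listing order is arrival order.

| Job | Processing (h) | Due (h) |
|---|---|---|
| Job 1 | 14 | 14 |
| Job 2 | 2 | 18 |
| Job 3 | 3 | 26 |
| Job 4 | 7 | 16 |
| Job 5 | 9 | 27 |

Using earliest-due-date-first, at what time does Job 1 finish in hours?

14

EDD (increasing due date): Job 1 Job 4 Job 2 Job 3 Job 5.
Job 1: 0→14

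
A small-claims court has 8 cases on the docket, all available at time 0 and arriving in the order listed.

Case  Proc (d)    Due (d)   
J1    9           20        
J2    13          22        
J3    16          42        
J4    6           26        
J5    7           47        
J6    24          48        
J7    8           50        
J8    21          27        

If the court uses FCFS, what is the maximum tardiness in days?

77

FIFO (arrival order): J1 J2 J3 J4 J5 J6 J7 J8.
J1: 0→9, due 20, tardiness 0
J2: 9→22, due 22, tardiness 0
J3: 22→38, due 42, tardiness 0
J4: 38→44, due 26, tardiness 18
J5: 44→51, due 47, tardiness 4
J6: 51→75, due 48, tardiness 27
J7: 75→83, due 50, tardiness 33
J8: 83→104, due 27, tardiness 77
Maximum = 77.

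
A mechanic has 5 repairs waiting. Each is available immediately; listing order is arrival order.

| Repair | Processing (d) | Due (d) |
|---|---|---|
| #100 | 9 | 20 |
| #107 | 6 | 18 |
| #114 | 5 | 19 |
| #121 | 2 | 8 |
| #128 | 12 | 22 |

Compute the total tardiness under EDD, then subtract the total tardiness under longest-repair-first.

-35

EDD (increasing due date): #121 #107 #114 #100 #128.
#121: 0→2, due 8, tardiness 0
#107: 2→8, due 18, tardiness 0
#114: 8→13, due 19, tardiness 0
#100: 13→22, due 20, tardiness 2
#128: 22→34, due 22, tardiness 12
Sum = 0+0+0+2+12 = 14.
LPT (decreasing processing time): #128 #100 #107 #114 #121.
#128: 0→12, due 22, tardiness 0
#100: 12→21, due 20, tardiness 1
#107: 21→27, due 18, tardiness 9
#114: 27→32, due 19, tardiness 13
#121: 32→34, due 8, tardiness 26
Sum = 0+1+9+13+26 = 49.
Difference = 14 − 49 = -35.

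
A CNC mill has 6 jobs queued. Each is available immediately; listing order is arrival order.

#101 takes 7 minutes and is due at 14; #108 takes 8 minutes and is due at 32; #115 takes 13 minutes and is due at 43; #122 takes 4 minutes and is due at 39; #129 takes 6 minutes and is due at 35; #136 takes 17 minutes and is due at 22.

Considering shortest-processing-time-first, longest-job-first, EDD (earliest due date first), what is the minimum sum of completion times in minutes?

149

SPT (increasing processing time): #122 #129 #101 #108 #115 #136.
#122: 0→4
#129: 4→10
#101: 10→17
#108: 17→25
#115: 25→38
#136: 38→55
Sum = 4+10+17+25+38+55 = 149.
LPT (decreasing processing time): #136 #115 #108 #101 #129 #122.
#136: 0→17
#115: 17→30
#108: 30→38
#101: 38→45
#129: 45→51
#122: 51→55
Sum = 17+30+38+45+51+55 = 236.
EDD (increasing due date): #101 #136 #108 #129 #122 #115.
#101: 0→7
#136: 7→24
#108: 24→32
#129: 32→38
#122: 38→42
#115: 42→55
Sum = 7+24+32+38+42+55 = 198.
SPT 149, LPT 236, EDD 198 → minimum 149.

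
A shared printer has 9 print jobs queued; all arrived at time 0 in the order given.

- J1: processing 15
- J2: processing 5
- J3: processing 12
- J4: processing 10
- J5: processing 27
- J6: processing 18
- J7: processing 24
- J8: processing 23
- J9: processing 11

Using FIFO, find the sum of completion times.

FIFO (arrival order): J1 J2 J3 J4 J5 J6 J7 J8 J9.
J1: 0→15
J2: 15→20
J3: 20→32
J4: 32→42
J5: 42→69
J6: 69→87
J7: 87→111
J8: 111→134
J9: 134→145
Sum = 15+20+32+42+69+87+111+134+145 = 655.

655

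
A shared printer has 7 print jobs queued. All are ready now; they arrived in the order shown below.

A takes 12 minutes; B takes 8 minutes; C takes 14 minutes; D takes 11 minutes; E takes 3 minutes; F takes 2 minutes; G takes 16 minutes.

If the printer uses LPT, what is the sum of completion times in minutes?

332

LPT (decreasing processing time): G C A D B E F.
G: 0→16
C: 16→30
A: 30→42
D: 42→53
B: 53→61
E: 61→64
F: 64→66
Sum = 16+30+42+53+61+64+66 = 332.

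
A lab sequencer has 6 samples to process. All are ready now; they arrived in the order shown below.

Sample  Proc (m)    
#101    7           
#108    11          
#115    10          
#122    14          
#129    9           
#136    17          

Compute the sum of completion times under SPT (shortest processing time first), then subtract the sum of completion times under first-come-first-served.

SPT (increasing processing time): #101 #129 #115 #108 #122 #136.
#101: 0→7
#129: 7→16
#115: 16→26
#108: 26→37
#122: 37→51
#136: 51→68
Sum = 7+16+26+37+51+68 = 205.
FIFO (arrival order): #101 #108 #115 #122 #129 #136.
#101: 0→7
#108: 7→18
#115: 18→28
#122: 28→42
#129: 42→51
#136: 51→68
Sum = 7+18+28+42+51+68 = 214.
Difference = 205 − 214 = -9.

-9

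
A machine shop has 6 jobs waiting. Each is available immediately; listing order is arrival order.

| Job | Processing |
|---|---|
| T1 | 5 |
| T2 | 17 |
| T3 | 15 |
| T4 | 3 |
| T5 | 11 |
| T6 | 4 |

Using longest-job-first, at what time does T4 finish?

LPT (decreasing processing time): T2 T3 T5 T1 T6 T4.
T2: 0→17
T3: 17→32
T5: 32→43
T1: 43→48
T6: 48→52
T4: 52→55

55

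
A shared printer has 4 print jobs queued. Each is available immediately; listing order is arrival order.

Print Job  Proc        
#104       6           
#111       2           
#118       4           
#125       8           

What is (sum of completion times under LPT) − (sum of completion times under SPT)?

LPT (decreasing processing time): #125 #104 #118 #111.
#125: 0→8
#104: 8→14
#118: 14→18
#111: 18→20
Sum = 8+14+18+20 = 60.
SPT (increasing processing time): #111 #118 #104 #125.
#111: 0→2
#118: 2→6
#104: 6→12
#125: 12→20
Sum = 2+6+12+20 = 40.
Difference = 60 − 40 = 20.

20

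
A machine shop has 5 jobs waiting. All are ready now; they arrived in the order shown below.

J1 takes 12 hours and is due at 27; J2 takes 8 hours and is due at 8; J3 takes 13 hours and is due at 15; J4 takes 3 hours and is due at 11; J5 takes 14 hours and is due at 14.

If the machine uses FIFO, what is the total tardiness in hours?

91

FIFO (arrival order): J1 J2 J3 J4 J5.
J1: 0→12, due 27, tardiness 0
J2: 12→20, due 8, tardiness 12
J3: 20→33, due 15, tardiness 18
J4: 33→36, due 11, tardiness 25
J5: 36→50, due 14, tardiness 36
Sum = 0+12+18+25+36 = 91.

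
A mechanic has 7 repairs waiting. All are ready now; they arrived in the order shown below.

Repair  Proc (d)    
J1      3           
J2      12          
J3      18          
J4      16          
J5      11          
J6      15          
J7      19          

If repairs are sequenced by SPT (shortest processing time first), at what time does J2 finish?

SPT (increasing processing time): J1 J5 J2 J6 J4 J3 J7.
J1: 0→3
J5: 3→14
J2: 14→26

26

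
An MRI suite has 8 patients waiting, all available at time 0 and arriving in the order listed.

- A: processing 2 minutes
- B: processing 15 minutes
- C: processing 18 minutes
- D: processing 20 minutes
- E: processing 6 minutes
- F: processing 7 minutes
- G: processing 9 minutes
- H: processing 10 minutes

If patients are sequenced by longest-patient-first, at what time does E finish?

LPT (decreasing processing time): D C B H G F E A.
D: 0→20
C: 20→38
B: 38→53
H: 53→63
G: 63→72
F: 72→79
E: 79→85

85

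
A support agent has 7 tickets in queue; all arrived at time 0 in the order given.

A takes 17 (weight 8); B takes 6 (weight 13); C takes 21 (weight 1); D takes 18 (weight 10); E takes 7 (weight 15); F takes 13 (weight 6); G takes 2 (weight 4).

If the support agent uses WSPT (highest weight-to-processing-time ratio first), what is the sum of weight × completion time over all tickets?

WSPT (decreasing weight/processing-time ratio): B E G D A F C.
B: finishes 6, weight 13, w·C = 78
E: finishes 13, weight 15, w·C = 195
G: finishes 15, weight 4, w·C = 60
D: finishes 33, weight 10, w·C = 330
A: finishes 50, weight 8, w·C = 400
F: finishes 63, weight 6, w·C = 378
C: finishes 84, weight 1, w·C = 84
Sum = 78+195+60+330+400+378+84 = 1525.

1525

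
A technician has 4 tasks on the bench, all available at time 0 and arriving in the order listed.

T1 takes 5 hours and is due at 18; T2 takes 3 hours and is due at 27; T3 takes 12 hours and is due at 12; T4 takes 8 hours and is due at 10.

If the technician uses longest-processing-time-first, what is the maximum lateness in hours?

LPT (decreasing processing time): T3 T4 T1 T2.
T3: 0→12, due 12, lateness 0
T4: 12→20, due 10, lateness 10
T1: 20→25, due 18, lateness 7
T2: 25→28, due 27, lateness 1
Maximum = 10.

10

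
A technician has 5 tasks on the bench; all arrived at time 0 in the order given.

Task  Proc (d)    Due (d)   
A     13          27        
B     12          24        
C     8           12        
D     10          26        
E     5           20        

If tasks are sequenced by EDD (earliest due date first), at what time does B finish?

EDD (increasing due date): C E B D A.
C: 0→8
E: 8→13
B: 13→25

25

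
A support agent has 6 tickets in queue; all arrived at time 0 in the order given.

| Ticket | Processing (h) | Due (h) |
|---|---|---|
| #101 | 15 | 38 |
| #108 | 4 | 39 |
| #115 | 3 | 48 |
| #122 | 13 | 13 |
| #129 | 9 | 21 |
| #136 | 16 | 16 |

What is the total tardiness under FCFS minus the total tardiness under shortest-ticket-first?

FIFO (arrival order): #101 #108 #115 #122 #129 #136.
#101: 0→15, due 38, tardiness 0
#108: 15→19, due 39, tardiness 0
#115: 19→22, due 48, tardiness 0
#122: 22→35, due 13, tardiness 22
#129: 35→44, due 21, tardiness 23
#136: 44→60, due 16, tardiness 44
Sum = 0+0+0+22+23+44 = 89.
SPT (increasing processing time): #115 #108 #129 #122 #101 #136.
#115: 0→3, due 48, tardiness 0
#108: 3→7, due 39, tardiness 0
#129: 7→16, due 21, tardiness 0
#122: 16→29, due 13, tardiness 16
#101: 29→44, due 38, tardiness 6
#136: 44→60, due 16, tardiness 44
Sum = 0+0+0+16+6+44 = 66.
Difference = 89 − 66 = 23.

23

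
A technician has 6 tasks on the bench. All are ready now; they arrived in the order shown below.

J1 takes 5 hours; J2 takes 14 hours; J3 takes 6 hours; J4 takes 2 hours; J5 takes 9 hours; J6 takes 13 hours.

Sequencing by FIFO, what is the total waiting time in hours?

FIFO (arrival order): J1 J2 J3 J4 J5 J6.
J1: waits 0, runs 0→5
J2: waits 5, runs 5→19
J3: waits 19, runs 19→25
J4: waits 25, runs 25→27
J5: waits 27, runs 27→36
J6: waits 36, runs 36→49
Sum = 0+5+19+25+27+36 = 112.

112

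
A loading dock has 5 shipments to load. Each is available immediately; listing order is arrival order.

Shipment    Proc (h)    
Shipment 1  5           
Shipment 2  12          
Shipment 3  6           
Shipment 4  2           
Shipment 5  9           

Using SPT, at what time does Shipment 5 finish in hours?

SPT (increasing processing time): Shipment 4 Shipment 1 Shipment 3 Shipment 5 Shipment 2.
Shipment 4: 0→2
Shipment 1: 2→7
Shipment 3: 7→13
Shipment 5: 13→22

22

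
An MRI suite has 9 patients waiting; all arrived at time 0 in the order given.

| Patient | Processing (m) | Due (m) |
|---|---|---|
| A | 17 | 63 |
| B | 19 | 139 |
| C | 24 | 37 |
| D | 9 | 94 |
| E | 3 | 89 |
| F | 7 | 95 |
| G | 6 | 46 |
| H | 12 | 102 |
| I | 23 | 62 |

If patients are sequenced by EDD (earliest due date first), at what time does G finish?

EDD (increasing due date): C G I A E D F H B.
C: 0→24
G: 24→30

30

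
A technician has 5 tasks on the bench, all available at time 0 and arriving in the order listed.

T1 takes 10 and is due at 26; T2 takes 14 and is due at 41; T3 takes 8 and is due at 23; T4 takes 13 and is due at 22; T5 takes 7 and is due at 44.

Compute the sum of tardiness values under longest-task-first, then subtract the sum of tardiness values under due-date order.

29

LPT (decreasing processing time): T2 T4 T1 T3 T5.
T2: 0→14, due 41, tardiness 0
T4: 14→27, due 22, tardiness 5
T1: 27→37, due 26, tardiness 11
T3: 37→45, due 23, tardiness 22
T5: 45→52, due 44, tardiness 8
Sum = 0+5+11+22+8 = 46.
EDD (increasing due date): T4 T3 T1 T2 T5.
T4: 0→13, due 22, tardiness 0
T3: 13→21, due 23, tardiness 0
T1: 21→31, due 26, tardiness 5
T2: 31→45, due 41, tardiness 4
T5: 45→52, due 44, tardiness 8
Sum = 0+0+5+4+8 = 17.
Difference = 46 − 17 = 29.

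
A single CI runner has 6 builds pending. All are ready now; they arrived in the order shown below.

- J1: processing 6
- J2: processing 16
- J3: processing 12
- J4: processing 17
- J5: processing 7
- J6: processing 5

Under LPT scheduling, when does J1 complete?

58

LPT (decreasing processing time): J4 J2 J3 J5 J1 J6.
J4: 0→17
J2: 17→33
J3: 33→45
J5: 45→52
J1: 52→58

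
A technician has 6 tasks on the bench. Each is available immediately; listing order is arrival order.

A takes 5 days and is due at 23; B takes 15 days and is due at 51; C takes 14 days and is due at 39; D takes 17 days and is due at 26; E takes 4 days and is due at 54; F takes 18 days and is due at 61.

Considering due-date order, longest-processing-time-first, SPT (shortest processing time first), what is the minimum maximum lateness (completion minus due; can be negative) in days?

12

EDD (increasing due date): A D C B E F.
A: 0→5, due 23, lateness -18
D: 5→22, due 26, lateness -4
C: 22→36, due 39, lateness -3
B: 36→51, due 51, lateness 0
E: 51→55, due 54, lateness 1
F: 55→73, due 61, lateness 12
Maximum = 12.
LPT (decreasing processing time): F D B C A E.
F: 0→18, due 61, lateness -43
D: 18→35, due 26, lateness 9
B: 35→50, due 51, lateness -1
C: 50→64, due 39, lateness 25
A: 64→69, due 23, lateness 46
E: 69→73, due 54, lateness 19
Maximum = 46.
SPT (increasing processing time): E A C B D F.
E: 0→4, due 54, lateness -50
A: 4→9, due 23, lateness -14
C: 9→23, due 39, lateness -16
B: 23→38, due 51, lateness -13
D: 38→55, due 26, lateness 29
F: 55→73, due 61, lateness 12
Maximum = 29.
EDD 12, LPT 46, SPT 29 → minimum 12.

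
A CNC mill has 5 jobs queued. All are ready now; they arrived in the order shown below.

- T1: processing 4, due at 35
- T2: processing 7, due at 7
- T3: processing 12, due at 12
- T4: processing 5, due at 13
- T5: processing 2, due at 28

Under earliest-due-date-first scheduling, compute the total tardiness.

EDD (increasing due date): T2 T3 T4 T5 T1.
T2: 0→7, due 7, tardiness 0
T3: 7→19, due 12, tardiness 7
T4: 19→24, due 13, tardiness 11
T5: 24→26, due 28, tardiness 0
T1: 26→30, due 35, tardiness 0
Sum = 0+7+11+0+0 = 18.

18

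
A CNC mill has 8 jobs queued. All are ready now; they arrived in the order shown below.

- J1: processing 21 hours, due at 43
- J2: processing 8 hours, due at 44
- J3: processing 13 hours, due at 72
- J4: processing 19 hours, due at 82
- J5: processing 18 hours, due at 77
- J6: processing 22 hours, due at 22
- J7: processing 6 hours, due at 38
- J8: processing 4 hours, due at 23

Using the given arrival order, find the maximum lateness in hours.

88

FIFO (arrival order): J1 J2 J3 J4 J5 J6 J7 J8.
J1: 0→21, due 43, lateness -22
J2: 21→29, due 44, lateness -15
J3: 29→42, due 72, lateness -30
J4: 42→61, due 82, lateness -21
J5: 61→79, due 77, lateness 2
J6: 79→101, due 22, lateness 79
J7: 101→107, due 38, lateness 69
J8: 107→111, due 23, lateness 88
Maximum = 88.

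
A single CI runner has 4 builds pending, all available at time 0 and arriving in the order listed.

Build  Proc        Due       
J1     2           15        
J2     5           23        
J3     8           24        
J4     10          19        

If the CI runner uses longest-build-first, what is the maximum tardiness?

10

LPT (decreasing processing time): J4 J3 J2 J1.
J4: 0→10, due 19, tardiness 0
J3: 10→18, due 24, tardiness 0
J2: 18→23, due 23, tardiness 0
J1: 23→25, due 15, tardiness 10
Maximum = 10.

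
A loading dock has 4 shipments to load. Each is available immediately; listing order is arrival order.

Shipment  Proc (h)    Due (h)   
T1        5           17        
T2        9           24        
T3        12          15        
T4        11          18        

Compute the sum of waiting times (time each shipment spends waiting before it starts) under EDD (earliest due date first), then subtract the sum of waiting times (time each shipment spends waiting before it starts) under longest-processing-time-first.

EDD (increasing due date): T3 T1 T4 T2.
T3: waits 0, runs 0→12
T1: waits 12, runs 12→17
T4: waits 17, runs 17→28
T2: waits 28, runs 28→37
Sum = 0+12+17+28 = 57.
LPT (decreasing processing time): T3 T4 T2 T1.
T3: waits 0, runs 0→12
T4: waits 12, runs 12→23
T2: waits 23, runs 23→32
T1: waits 32, runs 32→37
Sum = 0+12+23+32 = 67.
Difference = 57 − 67 = -10.

-10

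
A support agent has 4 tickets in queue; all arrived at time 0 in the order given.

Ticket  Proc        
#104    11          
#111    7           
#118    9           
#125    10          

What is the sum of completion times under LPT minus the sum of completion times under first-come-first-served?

6

LPT (decreasing processing time): #104 #125 #118 #111.
#104: 0→11
#125: 11→21
#118: 21→30
#111: 30→37
Sum = 11+21+30+37 = 99.
FIFO (arrival order): #104 #111 #118 #125.
#104: 0→11
#111: 11→18
#118: 18→27
#125: 27→37
Sum = 11+18+27+37 = 93.
Difference = 99 − 93 = 6.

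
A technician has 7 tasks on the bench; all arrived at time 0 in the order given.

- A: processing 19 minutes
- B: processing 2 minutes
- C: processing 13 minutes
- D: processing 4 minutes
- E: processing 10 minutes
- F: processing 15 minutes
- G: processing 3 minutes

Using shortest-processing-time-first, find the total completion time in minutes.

180

SPT (increasing processing time): B G D E C F A.
B: 0→2
G: 2→5
D: 5→9
E: 9→19
C: 19→32
F: 32→47
A: 47→66
Sum = 2+5+9+19+32+47+66 = 180.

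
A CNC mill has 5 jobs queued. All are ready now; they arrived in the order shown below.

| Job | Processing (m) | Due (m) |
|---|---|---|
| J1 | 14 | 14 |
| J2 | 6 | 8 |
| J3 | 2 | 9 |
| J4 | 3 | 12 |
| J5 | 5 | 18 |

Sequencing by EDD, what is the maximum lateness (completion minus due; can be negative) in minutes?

EDD (increasing due date): J2 J3 J4 J1 J5.
J2: 0→6, due 8, lateness -2
J3: 6→8, due 9, lateness -1
J4: 8→11, due 12, lateness -1
J1: 11→25, due 14, lateness 11
J5: 25→30, due 18, lateness 12
Maximum = 12.

12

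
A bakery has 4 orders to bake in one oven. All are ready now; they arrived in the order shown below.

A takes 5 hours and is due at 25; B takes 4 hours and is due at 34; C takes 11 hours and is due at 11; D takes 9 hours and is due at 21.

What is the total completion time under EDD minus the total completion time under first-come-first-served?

22

EDD (increasing due date): C D A B.
C: 0→11
D: 11→20
A: 20→25
B: 25→29
Sum = 11+20+25+29 = 85.
FIFO (arrival order): A B C D.
A: 0→5
B: 5→9
C: 9→20
D: 20→29
Sum = 5+9+20+29 = 63.
Difference = 85 − 63 = 22.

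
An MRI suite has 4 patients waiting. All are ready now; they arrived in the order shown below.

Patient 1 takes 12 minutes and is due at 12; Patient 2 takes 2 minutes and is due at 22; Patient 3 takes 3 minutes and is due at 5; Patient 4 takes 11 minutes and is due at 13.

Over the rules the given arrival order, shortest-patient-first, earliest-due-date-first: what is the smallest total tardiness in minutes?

19

FIFO (arrival order): Patient 1 Patient 2 Patient 3 Patient 4.
Patient 1: 0→12, due 12, tardiness 0
Patient 2: 12→14, due 22, tardiness 0
Patient 3: 14→17, due 5, tardiness 12
Patient 4: 17→28, due 13, tardiness 15
Sum = 0+0+12+15 = 27.
SPT (increasing processing time): Patient 2 Patient 3 Patient 4 Patient 1.
Patient 2: 0→2, due 22, tardiness 0
Patient 3: 2→5, due 5, tardiness 0
Patient 4: 5→16, due 13, tardiness 3
Patient 1: 16→28, due 12, tardiness 16
Sum = 0+0+3+16 = 19.
EDD (increasing due date): Patient 3 Patient 1 Patient 4 Patient 2.
Patient 3: 0→3, due 5, tardiness 0
Patient 1: 3→15, due 12, tardiness 3
Patient 4: 15→26, due 13, tardiness 13
Patient 2: 26→28, due 22, tardiness 6
Sum = 0+3+13+6 = 22.
FIFO 27, SPT 19, EDD 22 → minimum 19.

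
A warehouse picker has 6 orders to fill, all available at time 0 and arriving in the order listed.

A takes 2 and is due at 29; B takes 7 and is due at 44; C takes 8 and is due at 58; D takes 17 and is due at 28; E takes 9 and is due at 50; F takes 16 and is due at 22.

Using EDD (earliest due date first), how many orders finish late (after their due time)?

4

EDD (increasing due date): F D A B E C.
F: 0→16, due 22, tardiness 0
D: 16→33, due 28, tardiness 5
A: 33→35, due 29, tardiness 6
B: 35→42, due 44, tardiness 0
E: 42→51, due 50, tardiness 1
C: 51→59, due 58, tardiness 1
Late orders: 4.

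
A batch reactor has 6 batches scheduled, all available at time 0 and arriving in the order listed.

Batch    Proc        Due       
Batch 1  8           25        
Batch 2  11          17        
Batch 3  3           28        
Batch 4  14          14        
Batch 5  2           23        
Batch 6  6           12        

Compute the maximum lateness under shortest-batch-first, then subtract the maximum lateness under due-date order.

SPT (increasing processing time): Batch 5 Batch 3 Batch 6 Batch 1 Batch 2 Batch 4.
Batch 5: 0→2, due 23, lateness -21
Batch 3: 2→5, due 28, lateness -23
Batch 6: 5→11, due 12, lateness -1
Batch 1: 11→19, due 25, lateness -6
Batch 2: 19→30, due 17, lateness 13
Batch 4: 30→44, due 14, lateness 30
Maximum = 30.
EDD (increasing due date): Batch 6 Batch 4 Batch 2 Batch 5 Batch 1 Batch 3.
Batch 6: 0→6, due 12, lateness -6
Batch 4: 6→20, due 14, lateness 6
Batch 2: 20→31, due 17, lateness 14
Batch 5: 31→33, due 23, lateness 10
Batch 1: 33→41, due 25, lateness 16
Batch 3: 41→44, due 28, lateness 16
Maximum = 16.
Difference = 30 − 16 = 14.

14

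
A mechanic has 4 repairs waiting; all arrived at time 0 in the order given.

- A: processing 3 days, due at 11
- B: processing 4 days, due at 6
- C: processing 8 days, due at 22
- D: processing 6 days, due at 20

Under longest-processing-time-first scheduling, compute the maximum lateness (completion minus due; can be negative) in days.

12

LPT (decreasing processing time): C D B A.
C: 0→8, due 22, lateness -14
D: 8→14, due 20, lateness -6
B: 14→18, due 6, lateness 12
A: 18→21, due 11, lateness 10
Maximum = 12.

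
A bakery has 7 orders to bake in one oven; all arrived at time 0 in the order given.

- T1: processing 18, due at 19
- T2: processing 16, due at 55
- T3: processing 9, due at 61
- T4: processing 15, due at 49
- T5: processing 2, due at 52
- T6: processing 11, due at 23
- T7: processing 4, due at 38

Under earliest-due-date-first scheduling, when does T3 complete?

EDD (increasing due date): T1 T6 T7 T4 T5 T2 T3.
T1: 0→18
T6: 18→29
T7: 29→33
T4: 33→48
T5: 48→50
T2: 50→66
T3: 66→75

75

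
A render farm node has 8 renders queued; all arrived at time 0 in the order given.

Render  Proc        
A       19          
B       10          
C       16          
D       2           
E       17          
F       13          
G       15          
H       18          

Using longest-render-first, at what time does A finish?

19

LPT (decreasing processing time): A H E C G F B D.
A: 0→19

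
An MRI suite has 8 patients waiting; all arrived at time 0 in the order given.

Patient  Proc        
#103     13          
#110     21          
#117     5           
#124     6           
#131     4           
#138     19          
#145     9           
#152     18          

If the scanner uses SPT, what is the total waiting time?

SPT (increasing processing time): #131 #117 #124 #145 #103 #152 #138 #110.
#131: waits 0, runs 0→4
#117: waits 4, runs 4→9
#124: waits 9, runs 9→15
#145: waits 15, runs 15→24
#103: waits 24, runs 24→37
#152: waits 37, runs 37→55
#138: waits 55, runs 55→74
#110: waits 74, runs 74→95
Sum = 0+4+9+15+24+37+55+74 = 218.

218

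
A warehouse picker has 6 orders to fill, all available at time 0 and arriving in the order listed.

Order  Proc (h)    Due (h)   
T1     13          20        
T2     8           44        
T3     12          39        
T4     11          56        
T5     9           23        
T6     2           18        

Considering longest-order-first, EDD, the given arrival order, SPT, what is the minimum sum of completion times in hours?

LPT (decreasing processing time): T1 T3 T4 T5 T2 T6.
T1: 0→13
T3: 13→25
T4: 25→36
T5: 36→45
T2: 45→53
T6: 53→55
Sum = 13+25+36+45+53+55 = 227.
EDD (increasing due date): T6 T1 T5 T3 T2 T4.
T6: 0→2
T1: 2→15
T5: 15→24
T3: 24→36
T2: 36→44
T4: 44→55
Sum = 2+15+24+36+44+55 = 176.
FIFO (arrival order): T1 T2 T3 T4 T5 T6.
T1: 0→13
T2: 13→21
T3: 21→33
T4: 33→44
T5: 44→53
T6: 53→55
Sum = 13+21+33+44+53+55 = 219.
SPT (increasing processing time): T6 T2 T5 T4 T3 T1.
T6: 0→2
T2: 2→10
T5: 10→19
T4: 19→30
T3: 30→42
T1: 42→55
Sum = 2+10+19+30+42+55 = 158.
LPT 227, EDD 176, FIFO 219, SPT 158 → minimum 158.

158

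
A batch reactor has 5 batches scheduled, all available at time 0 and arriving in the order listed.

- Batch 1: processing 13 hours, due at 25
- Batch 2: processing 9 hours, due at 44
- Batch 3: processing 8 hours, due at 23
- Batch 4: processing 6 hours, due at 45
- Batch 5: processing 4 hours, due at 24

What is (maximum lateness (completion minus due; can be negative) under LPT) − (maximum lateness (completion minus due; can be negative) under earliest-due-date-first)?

LPT (decreasing processing time): Batch 1 Batch 2 Batch 3 Batch 4 Batch 5.
Batch 1: 0→13, due 25, lateness -12
Batch 2: 13→22, due 44, lateness -22
Batch 3: 22→30, due 23, lateness 7
Batch 4: 30→36, due 45, lateness -9
Batch 5: 36→40, due 24, lateness 16
Maximum = 16.
EDD (increasing due date): Batch 3 Batch 5 Batch 1 Batch 2 Batch 4.
Batch 3: 0→8, due 23, lateness -15
Batch 5: 8→12, due 24, lateness -12
Batch 1: 12→25, due 25, lateness 0
Batch 2: 25→34, due 44, lateness -10
Batch 4: 34→40, due 45, lateness -5
Maximum = 0.
Difference = 16 − 0 = 16.

16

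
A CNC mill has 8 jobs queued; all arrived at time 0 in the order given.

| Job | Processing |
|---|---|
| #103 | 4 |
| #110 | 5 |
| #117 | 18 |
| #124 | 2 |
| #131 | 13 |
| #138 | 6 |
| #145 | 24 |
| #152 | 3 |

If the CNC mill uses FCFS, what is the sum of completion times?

306

FIFO (arrival order): #103 #110 #117 #124 #131 #138 #145 #152.
#103: 0→4
#110: 4→9
#117: 9→27
#124: 27→29
#131: 29→42
#138: 42→48
#145: 48→72
#152: 72→75
Sum = 4+9+27+29+42+48+72+75 = 306.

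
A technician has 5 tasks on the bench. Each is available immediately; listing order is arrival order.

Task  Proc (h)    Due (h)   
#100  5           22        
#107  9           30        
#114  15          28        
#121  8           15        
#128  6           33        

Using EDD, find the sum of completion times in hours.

EDD (increasing due date): #121 #100 #114 #107 #128.
#121: 0→8
#100: 8→13
#114: 13→28
#107: 28→37
#128: 37→43
Sum = 8+13+28+37+43 = 129.

129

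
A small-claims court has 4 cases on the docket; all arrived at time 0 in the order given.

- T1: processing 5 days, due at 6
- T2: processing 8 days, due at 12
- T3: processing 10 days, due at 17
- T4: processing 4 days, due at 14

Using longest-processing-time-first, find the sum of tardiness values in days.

LPT (decreasing processing time): T3 T2 T1 T4.
T3: 0→10, due 17, tardiness 0
T2: 10→18, due 12, tardiness 6
T1: 18→23, due 6, tardiness 17
T4: 23→27, due 14, tardiness 13
Sum = 0+6+17+13 = 36.

36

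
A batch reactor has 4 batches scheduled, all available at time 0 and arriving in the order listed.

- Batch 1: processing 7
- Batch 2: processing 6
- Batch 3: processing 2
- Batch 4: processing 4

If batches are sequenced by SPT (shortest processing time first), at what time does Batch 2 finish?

SPT (increasing processing time): Batch 3 Batch 4 Batch 2 Batch 1.
Batch 3: 0→2
Batch 4: 2→6
Batch 2: 6→12

12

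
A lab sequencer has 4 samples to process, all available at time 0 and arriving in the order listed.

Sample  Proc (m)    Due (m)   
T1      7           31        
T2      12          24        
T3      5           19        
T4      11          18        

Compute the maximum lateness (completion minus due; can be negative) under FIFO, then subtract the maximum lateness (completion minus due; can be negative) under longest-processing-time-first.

FIFO (arrival order): T1 T2 T3 T4.
T1: 0→7, due 31, lateness -24
T2: 7→19, due 24, lateness -5
T3: 19→24, due 19, lateness 5
T4: 24→35, due 18, lateness 17
Maximum = 17.
LPT (decreasing processing time): T2 T4 T1 T3.
T2: 0→12, due 24, lateness -12
T4: 12→23, due 18, lateness 5
T1: 23→30, due 31, lateness -1
T3: 30→35, due 19, lateness 16
Maximum = 16.
Difference = 17 − 16 = 1.

1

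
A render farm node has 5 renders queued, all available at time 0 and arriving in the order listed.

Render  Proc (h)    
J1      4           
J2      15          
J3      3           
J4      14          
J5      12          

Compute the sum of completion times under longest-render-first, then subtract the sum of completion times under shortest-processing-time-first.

LPT (decreasing processing time): J2 J4 J5 J1 J3.
J2: 0→15
J4: 15→29
J5: 29→41
J1: 41→45
J3: 45→48
Sum = 15+29+41+45+48 = 178.
SPT (increasing processing time): J3 J1 J5 J4 J2.
J3: 0→3
J1: 3→7
J5: 7→19
J4: 19→33
J2: 33→48
Sum = 3+7+19+33+48 = 110.
Difference = 178 − 110 = 68.

68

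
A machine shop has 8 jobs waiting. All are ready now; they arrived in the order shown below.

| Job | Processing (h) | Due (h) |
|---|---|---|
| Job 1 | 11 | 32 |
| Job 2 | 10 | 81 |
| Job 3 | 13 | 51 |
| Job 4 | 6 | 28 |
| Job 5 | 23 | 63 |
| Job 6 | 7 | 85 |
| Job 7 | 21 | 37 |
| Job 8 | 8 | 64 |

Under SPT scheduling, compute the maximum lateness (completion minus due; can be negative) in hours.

39

SPT (increasing processing time): Job 4 Job 6 Job 8 Job 2 Job 1 Job 3 Job 7 Job 5.
Job 4: 0→6, due 28, lateness -22
Job 6: 6→13, due 85, lateness -72
Job 8: 13→21, due 64, lateness -43
Job 2: 21→31, due 81, lateness -50
Job 1: 31→42, due 32, lateness 10
Job 3: 42→55, due 51, lateness 4
Job 7: 55→76, due 37, lateness 39
Job 5: 76→99, due 63, lateness 36
Maximum = 39.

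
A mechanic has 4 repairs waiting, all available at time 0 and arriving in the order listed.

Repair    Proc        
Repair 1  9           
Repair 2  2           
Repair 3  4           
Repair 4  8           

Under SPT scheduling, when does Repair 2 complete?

SPT (increasing processing time): Repair 2 Repair 3 Repair 4 Repair 1.
Repair 2: 0→2

2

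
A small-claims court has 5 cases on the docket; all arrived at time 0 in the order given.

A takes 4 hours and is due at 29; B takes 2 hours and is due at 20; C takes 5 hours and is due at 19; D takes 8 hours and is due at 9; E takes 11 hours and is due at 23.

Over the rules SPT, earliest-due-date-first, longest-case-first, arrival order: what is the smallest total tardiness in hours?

4

SPT (increasing processing time): B A C D E.
B: 0→2, due 20, tardiness 0
A: 2→6, due 29, tardiness 0
C: 6→11, due 19, tardiness 0
D: 11→19, due 9, tardiness 10
E: 19→30, due 23, tardiness 7
Sum = 0+0+0+10+7 = 17.
EDD (increasing due date): D C B E A.
D: 0→8, due 9, tardiness 0
C: 8→13, due 19, tardiness 0
B: 13→15, due 20, tardiness 0
E: 15→26, due 23, tardiness 3
A: 26→30, due 29, tardiness 1
Sum = 0+0+0+3+1 = 4.
LPT (decreasing processing time): E D C A B.
E: 0→11, due 23, tardiness 0
D: 11→19, due 9, tardiness 10
C: 19→24, due 19, tardiness 5
A: 24→28, due 29, tardiness 0
B: 28→30, due 20, tardiness 10
Sum = 0+10+5+0+10 = 25.
FIFO (arrival order): A B C D E.
A: 0→4, due 29, tardiness 0
B: 4→6, due 20, tardiness 0
C: 6→11, due 19, tardiness 0
D: 11→19, due 9, tardiness 10
E: 19→30, due 23, tardiness 7
Sum = 0+0+0+10+7 = 17.
SPT 17, EDD 4, LPT 25, FIFO 17 → minimum 4.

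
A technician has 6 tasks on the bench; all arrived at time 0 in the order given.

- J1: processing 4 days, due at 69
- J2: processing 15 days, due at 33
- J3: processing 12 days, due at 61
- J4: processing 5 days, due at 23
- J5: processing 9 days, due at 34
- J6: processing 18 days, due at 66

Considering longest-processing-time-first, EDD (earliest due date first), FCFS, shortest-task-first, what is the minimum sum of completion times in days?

169

LPT (decreasing processing time): J6 J2 J3 J5 J4 J1.
J6: 0→18
J2: 18→33
J3: 33→45
J5: 45→54
J4: 54→59
J1: 59→63
Sum = 18+33+45+54+59+63 = 272.
EDD (increasing due date): J4 J2 J5 J3 J6 J1.
J4: 0→5
J2: 5→20
J5: 20→29
J3: 29→41
J6: 41→59
J1: 59→63
Sum = 5+20+29+41+59+63 = 217.
FIFO (arrival order): J1 J2 J3 J4 J5 J6.
J1: 0→4
J2: 4→19
J3: 19→31
J4: 31→36
J5: 36→45
J6: 45→63
Sum = 4+19+31+36+45+63 = 198.
SPT (increasing processing time): J1 J4 J5 J3 J2 J6.
J1: 0→4
J4: 4→9
J5: 9→18
J3: 18→30
J2: 30→45
J6: 45→63
Sum = 4+9+18+30+45+63 = 169.
LPT 272, EDD 217, FIFO 198, SPT 169 → minimum 169.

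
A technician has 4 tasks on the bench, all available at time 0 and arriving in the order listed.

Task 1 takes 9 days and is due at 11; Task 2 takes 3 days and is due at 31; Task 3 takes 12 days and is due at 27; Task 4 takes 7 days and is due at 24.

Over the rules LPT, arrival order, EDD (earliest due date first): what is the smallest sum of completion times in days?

LPT (decreasing processing time): Task 3 Task 1 Task 4 Task 2.
Task 3: 0→12
Task 1: 12→21
Task 4: 21→28
Task 2: 28→31
Sum = 12+21+28+31 = 92.
FIFO (arrival order): Task 1 Task 2 Task 3 Task 4.
Task 1: 0→9
Task 2: 9→12
Task 3: 12→24
Task 4: 24→31
Sum = 9+12+24+31 = 76.
EDD (increasing due date): Task 1 Task 4 Task 3 Task 2.
Task 1: 0→9
Task 4: 9→16
Task 3: 16→28
Task 2: 28→31
Sum = 9+16+28+31 = 84.
LPT 92, FIFO 76, EDD 84 → minimum 76.

76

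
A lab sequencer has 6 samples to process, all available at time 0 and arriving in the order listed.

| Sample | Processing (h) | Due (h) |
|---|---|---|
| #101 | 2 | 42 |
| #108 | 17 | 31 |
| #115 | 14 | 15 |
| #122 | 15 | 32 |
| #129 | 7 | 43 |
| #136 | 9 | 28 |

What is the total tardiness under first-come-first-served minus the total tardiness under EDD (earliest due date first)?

14

FIFO (arrival order): #101 #108 #115 #122 #129 #136.
#101: 0→2, due 42, tardiness 0
#108: 2→19, due 31, tardiness 0
#115: 19→33, due 15, tardiness 18
#122: 33→48, due 32, tardiness 16
#129: 48→55, due 43, tardiness 12
#136: 55→64, due 28, tardiness 36
Sum = 0+0+18+16+12+36 = 82.
EDD (increasing due date): #115 #136 #108 #122 #101 #129.
#115: 0→14, due 15, tardiness 0
#136: 14→23, due 28, tardiness 0
#108: 23→40, due 31, tardiness 9
#122: 40→55, due 32, tardiness 23
#101: 55→57, due 42, tardiness 15
#129: 57→64, due 43, tardiness 21
Sum = 0+0+9+23+15+21 = 68.
Difference = 82 − 68 = 14.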